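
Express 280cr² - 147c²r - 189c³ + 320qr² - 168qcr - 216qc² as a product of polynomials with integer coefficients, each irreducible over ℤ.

-(3c + 5r)(8q + 7c)(9c - 8r)

Group: 9c(-24qc - 40qr - 21c² - 35cr) - 8r(-24qc - 40qr - 21c² - 35cr); both groups contain (-24qc - 40qr - 21c² - 35cr), so (9c - 8r) is a factor with cofactor -24qc - 40qr - 21c² - 35cr.
The cofactor groups again: -24qc - 40qr - 21c² - 35cr = -3c(8q + 7c) - 5r(8q + 7c); both groups contain (8q + 7c), giving -(3c + 5r)(8q + 7c).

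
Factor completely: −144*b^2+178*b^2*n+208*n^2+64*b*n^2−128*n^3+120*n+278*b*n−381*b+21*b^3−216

Group: b*(21*b^2+10*b*n+45*b−16*n^2+8*n+24) + (8*n−9)*(21*b^2+10*b*n+45*b−16*n^2+8*n+24); both groups contain (21*b^2+10*b*n+45*b−16*n^2+8*n+24), so (b+8*n−9) is a factor with cofactor 21*b^2+10*b*n+45*b−16*n^2+8*n+24.
The cofactor groups again: 21*b^2+10*b*n+45*b−16*n^2+8*n+24 = 7*b*(3*b−2*n+3) + (8*n+8)*(3*b−2*n+3); both groups contain (3*b−2*n+3), giving (7*b+8*n+8)*(3*b−2*n+3).

(3*b−2*n+3)*(7*b+8*n+8)*(b+8*n−9)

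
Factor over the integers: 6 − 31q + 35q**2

(5q − 3)(7q − 2)

Need a pair with product 35·6 = 210 and sum −31: that's −10 and −21.
Split the middle term: 35q**2 − 10q − 21q + 6 = 5q(7q − 2) − 3(7q − 2).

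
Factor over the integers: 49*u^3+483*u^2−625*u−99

Testing divisors of the constant over divisors of the leading coefficient, u = −1/7 is a root, so (7*u+1) is a factor; dividing leaves 7*u^2+68*u−99.
The remaining quadratic factors as (u+11)(7*u−9).

(7*u+1)*(7*u−9)*(u+11)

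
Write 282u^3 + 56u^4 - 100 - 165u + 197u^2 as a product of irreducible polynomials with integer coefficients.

By the rational root theorem, u = 5/7 is a root, so (7u - 5) is a factor; dividing leaves 8u^3 + 46u^2 + 61u + 20.
Next, u = -5/4 is a root, so (4u + 5) divides it; the quotient is 2u^2 + 9u + 4.
The remaining quadratic factors as (2u + 1)(u + 4).

(2u + 1)(4u + 5)(7u - 5)(u + 4)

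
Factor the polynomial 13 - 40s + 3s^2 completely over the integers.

Need a pair with product 3·13 = 39 and sum -40: that's -1 and -39.
Split the middle term: 3s^2 - s - 39s + 13 = s(3s - 1) - 13(3s - 1).

(3s - 1)(s - 13)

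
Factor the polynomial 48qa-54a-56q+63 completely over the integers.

(6a-7)(8q-9)

Group as (48qa-56q) + (-54a+63) = 8q(6a-7) - 9(6a-7).
Both groups share the factor (6a-7).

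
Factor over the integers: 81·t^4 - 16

(3·t + 2)·(3·t - 2)·(9·t^2 + 4)

Write as (9·t^2)² − (4)², then factor 9·t^2 - 4 once more.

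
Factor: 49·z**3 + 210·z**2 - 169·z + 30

Trying the rational-root candidates, z = 2/7 is a root, so (7·z - 2) divides it; the quotient is 7·z**2 + 32·z - 15.
The remaining quadratic factors as (7·z - 3)(z + 5).

(7·z - 2)·(7·z - 3)·(z + 5)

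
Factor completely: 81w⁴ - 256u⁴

Write as (9w²)² − (16u²)², then factor 9w² - 16u² once more.

(3w - 4u)(3w + 4u)(9w² + 16u²)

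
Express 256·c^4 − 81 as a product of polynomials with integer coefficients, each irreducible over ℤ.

(4·c + 3)·(4·c − 3)·(16·c^2 + 9)

Write as (16·c^2)² − (9)², then factor 16·c^2 − 9 once more.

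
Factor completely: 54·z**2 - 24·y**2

Pull out the common factor 6; 9·z**2 - 4·y**2 is a difference of squares.

6·(3·z - 2·y)·(3·z + 2·y)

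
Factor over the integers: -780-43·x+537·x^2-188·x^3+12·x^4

(2·x-5)·(6·x-13)·(x+1)·(x-12)

Testing divisors of the constant over divisors of the leading coefficient, x = -1 is a root, so (x+1) divides it; the quotient is 12·x^3-200·x^2+737·x-780.
Next, x = 5/2 is a root, so (2·x-5) divides it; the quotient is 6·x^2-85·x+156.
The remaining quadratic factors as (x-12)(6·x-13).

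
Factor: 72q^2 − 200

Every term has a factor of 8. Then 9q^2 − 25 = (3q)² − (5)².

8(3q + 5)(3q − 5)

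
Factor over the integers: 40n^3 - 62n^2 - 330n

Pull out the common factor 2n, then factor the remaining trinomial.

2n(4n - 15)(5n + 11)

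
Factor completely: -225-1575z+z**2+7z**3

Trying the rational-root candidates, z = 15 is a root, so (z-15) is a factor; dividing leaves 7z**2+106z+15.
The remaining quadratic factors as (z+15)(7z+1).

(7z+1)(z+15)(z-15)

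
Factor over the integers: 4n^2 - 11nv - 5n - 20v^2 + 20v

(4n + 5v - 5)(n - 4v)

Group: n(4n + 5v - 5) - 4v(4n + 5v - 5); both groups contain (4n + 5v - 5).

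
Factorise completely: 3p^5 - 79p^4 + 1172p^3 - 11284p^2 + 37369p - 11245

Trying the rational-root candidates, p = 5 is a root, so (p - 5) divides it; the quotient is 3p^4 - 64p^3 + 852p^2 - 7024p + 2249.
Then p = 13 is a root, giving the factor (p - 13) and quotient 3p^3 - 25p^2 + 527p - 173.
Next, p = 1/3 is a root, so (3p - 1) is a factor; dividing leaves p^2 - 8p + 173.
The quadratic p^2 - 8p + 173 has discriminant -628 < 0 and is irreducible over ℤ.

(3p - 1)(p - 13)(p - 5)(p^2 - 8p + 173)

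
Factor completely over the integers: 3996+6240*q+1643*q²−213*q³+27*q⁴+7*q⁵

Among the possible rational roots, q = −6/7 is a root, so (7*q+6) divides it; the quotient is q⁴+3*q³−33*q²+263*q+666.
Continuing, q = −9 is a root, giving the factor (q+9) and quotient q³−6*q²+21*q+74.
Next, q = −2 is a root, so (q+2) divides it; the quotient is q²−8*q+37.
The quadratic q²−8*q+37 has discriminant −84 < 0 and is irreducible over ℤ.

(7*q+6)*(q+2)*(q+9)*(q²−8*q+37)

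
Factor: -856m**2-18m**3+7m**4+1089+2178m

(7m+3)(m+11)(m-11)(m-3)

Testing divisors of the constant over divisors of the leading coefficient, m = -3/7 is a root, so (7m+3) is a factor; dividing leaves m**3-3m**2-121m+363.
Continuing, m = -11 is a root, so (m+11) divides it; the quotient is m**2-14m+33.
The remaining quadratic factors as (m-3)(m-11).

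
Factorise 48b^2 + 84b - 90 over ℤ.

6(2b + 5)(4b - 3)

Pull out the common factor 6, then factor the remaining trinomial.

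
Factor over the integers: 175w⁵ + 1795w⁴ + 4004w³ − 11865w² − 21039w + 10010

Testing divisors of the constant over divisors of the leading coefficient, w = −13/7 is a root, giving the factor (7w + 13) and quotient 25w⁴ + 210w³ + 182w² − 2033w + 770.
Continuing, w = 2/5 is a root, giving the factor (5w − 2) and quotient 5w³ + 44w² + 54w − 385.
Continuing, w = 11/5 is a root, giving the factor (5w − 11) and quotient w² + 11w + 35.
The quadratic w² + 11w + 35 has discriminant −19 < 0 and is irreducible over ℤ.

(5w − 11)(5w − 2)(7w + 13)(w² + 11w + 35)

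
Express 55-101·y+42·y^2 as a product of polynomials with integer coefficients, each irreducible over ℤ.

Need a pair with product 42·55 = 2310 and sum -101: that's -66 and -35.
Split the middle term: 42·y^2-66·y - 35·y+55 = 6·y·(7·y-11) - 5·(7·y-11).

(6·y-5)·(7·y-11)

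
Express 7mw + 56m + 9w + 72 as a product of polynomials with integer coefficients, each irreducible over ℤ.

(7m + 9)(w + 8)

Group as (7mw + 56m) + (9w + 72) = 7m(w + 8) + 9(w + 8).
Both groups share the factor (w + 8).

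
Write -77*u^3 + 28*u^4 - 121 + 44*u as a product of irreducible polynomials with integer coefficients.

Group as (28*u^4 + 44*u) + (-77*u^3 - 121) = 4*u*(7*u^3 + 11) - 11*(7*u^3 + 11).
Both groups share the factor (7*u^3 + 11).

(4*u - 11)*(7*u^3 + 11)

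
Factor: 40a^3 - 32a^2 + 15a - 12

Group as (40a^3 + 15a) + (-32a^2 - 12) = 5a(8a^2 + 3) - 4(8a^2 + 3).
Both groups share the factor (8a^2 + 3).

(5a - 4)(8a^2 + 3)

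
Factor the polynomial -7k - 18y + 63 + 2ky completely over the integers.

Group as (2ky - 7k) + (-18y + 63) = k(2y - 7) - 9(2y - 7).
Both groups share the factor (2y - 7).

(2y - 7)(k - 9)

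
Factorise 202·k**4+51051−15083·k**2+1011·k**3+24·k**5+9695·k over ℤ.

(2·k+3)·(3·k−13)·(4·k−11)·(k**2+14·k+119)

Trying the rational-root candidates, k = 11/4 is a root, so (4·k−11) is a factor; dividing leaves 6·k**4+67·k**3+437·k**2−2569·k−4641.
Next, k = 13/3 is a root, so (3·k−13) is a factor; dividing leaves 2·k**3+31·k**2+280·k+357.
Then k = −3/2 is a root, so (2·k+3) divides it; the quotient is k**2+14·k+119.
The quadratic k**2+14·k+119 has discriminant −280 < 0 and is irreducible over ℤ.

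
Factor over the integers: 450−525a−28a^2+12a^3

Trying the rational-root candidates, a = 5/6 is a root, giving the factor (6a−5) and quotient 2a^2−3a−90.
The remaining quadratic factors as (a+6)(2a−15).

(2a−15)(6a−5)(a+6)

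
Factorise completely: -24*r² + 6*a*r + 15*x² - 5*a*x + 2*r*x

(6*r - 5*x)*(a - 4*r - 3*x)

Group: 6*r*(a - 4*r - 3*x) - 5*x*(a - 4*r - 3*x); both groups contain (a - 4*r - 3*x).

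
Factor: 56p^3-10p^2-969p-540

Trying the rational-root candidates, p = 9/2 is a root, giving the factor (2p-9) and quotient 28p^2+121p+60.
The remaining quadratic factors as (4p+15)(7p+4).

(2p-9)(4p+15)(7p+4)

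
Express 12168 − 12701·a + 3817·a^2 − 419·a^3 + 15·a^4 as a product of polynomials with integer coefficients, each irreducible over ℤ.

(3·a − 13)·(5·a − 8)·(a − 13)·(a − 9)

Testing divisors of the constant over divisors of the leading coefficient, a = 13/3 is a root, so (3·a − 13) divides it; the quotient is 5·a^3 − 118·a^2 + 761·a − 936.
Then a = 13 is a root, so (a − 13) divides it; the quotient is 5·a^2 − 53·a + 72.
The remaining quadratic factors as (5·a − 8)(a − 9).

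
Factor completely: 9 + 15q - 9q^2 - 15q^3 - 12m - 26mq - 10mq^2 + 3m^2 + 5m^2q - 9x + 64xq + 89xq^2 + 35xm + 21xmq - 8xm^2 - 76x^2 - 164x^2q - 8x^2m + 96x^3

Group: 4x(24x^2 - 8xm - 23xq - x + 5mq + 3m + 5q^2 - 2q - 3) + (m - 3q - 3)(24x^2 - 8xm - 23xq - x + 5mq + 3m + 5q^2 - 2q - 3); both groups contain (24x^2 - 8xm - 23xq - x + 5mq + 3m + 5q^2 - 2q - 3), so (4x + m - 3q - 3) is a factor with cofactor 24x^2 - 8xm - 23xq - x + 5mq + 3m + 5q^2 - 2q - 3.
The cofactor groups again: 24x^2 - 8xm - 23xq - x + 5mq + 3m + 5q^2 - 2q - 3 = 3x(8x - 5q - 3) + (-m - q + 1)(8x - 5q - 3); both groups contain (8x - 5q - 3), giving (3x - m - q + 1)(8x - 5q - 3).

(8x - 5q - 3)(3x - m - q + 1)(4x + m - 3q - 3)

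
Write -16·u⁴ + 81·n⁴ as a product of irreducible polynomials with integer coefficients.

(3·n + 2·u)·(3·n - 2·u)·(9·n² + 4·u²)

Write as (9·n²)² − (4·u²)², then factor 9·n² - 4·u² once more.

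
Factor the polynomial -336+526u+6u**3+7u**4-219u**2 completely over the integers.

(7u-8)(u+7)(u-2)(u-3)

Testing divisors of the constant over divisors of the leading coefficient, u = 3 is a root, so (u-3) is a factor; dividing leaves 7u**3+27u**2-138u+112.
Next, u = 8/7 is a root, so (7u-8) is a factor; dividing leaves u**2+5u-14.
The remaining quadratic factors as (u-2)(u+7).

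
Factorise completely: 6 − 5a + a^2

(a − 2)(a − 3)

Two integers with product 6 and sum −5 are −3 and −2.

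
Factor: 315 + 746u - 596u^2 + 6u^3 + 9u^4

(3u + 1)(3u - 5)(u + 9)(u - 7)

Trying the rational-root candidates, u = -1/3 is a root, giving the factor (3u + 1) and quotient 3u^3 + u^2 - 199u + 315.
Then u = 5/3 is a root, so (3u - 5) divides it; the quotient is u^2 + 2u - 63.
The remaining quadratic factors as (u - 7)(u + 9).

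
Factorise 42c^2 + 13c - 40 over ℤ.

(6c - 5)(7c + 8)

Need a pair with product 42·(-40) = -1680 and sum 13: that's -35 and 48.
Split the middle term: 42c^2 - 35c + 48c - 40 = 7c(6c - 5) + 8(6c - 5).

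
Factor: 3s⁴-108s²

3s²(s+6)(s-6)

Factor out 3s², leaving s²-36, which is a difference of two squares.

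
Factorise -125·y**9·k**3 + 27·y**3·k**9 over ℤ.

-k**3·y**3·(5·y**2 - 3·k**2)·(25·y**4 + 15·y**2·k**2 + 9·k**4)

Factor out y**3·k**3 first: what remains is -125·y**6 + 27·k**6.
Recognize a difference of cubes with the parts 3·k**2 and 5·y**2.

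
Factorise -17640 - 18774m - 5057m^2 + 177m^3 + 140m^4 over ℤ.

(4m + 15)(5m + 14)(7m + 12)(m - 7)

Among the possible rational roots, m = 7 is a root, giving the factor (m - 7) and quotient 140m^3 + 1157m^2 + 3042m + 2520.
Next, m = -14/5 is a root, giving the factor (5m + 14) and quotient 28m^2 + 153m + 180.
The remaining quadratic factors as (7m + 12)(4m + 15).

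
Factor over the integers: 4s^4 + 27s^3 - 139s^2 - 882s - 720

(4s + 15)(s + 1)(s + 8)(s - 6)

By the rational root theorem, s = 6 is a root, so (s - 6) is a factor; dividing leaves 4s^3 + 51s^2 + 167s + 120.
Then s = -15/4 is a root, so (4s + 15) is a factor; dividing leaves s^2 + 9s + 8.
The remaining quadratic factors as (s + 8)(s + 1).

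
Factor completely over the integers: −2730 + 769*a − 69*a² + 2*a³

Testing divisors of the constant over divisors of the leading coefficient, a = 15/2 is a root, giving the factor (2*a − 15) and quotient a² − 27*a + 182.
The remaining quadratic factors as (a − 13)(a − 14).

(2*a − 15)*(a − 13)*(a − 14)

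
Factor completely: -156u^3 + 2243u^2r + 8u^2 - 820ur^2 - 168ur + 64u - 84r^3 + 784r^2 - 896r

Group: 12u(-13u^2 + 188ur - 8u - 84r^2 + 112r) + (r - 8)(-13u^2 + 188ur - 8u - 84r^2 + 112r); both groups contain (-13u^2 + 188ur - 8u - 84r^2 + 112r), so (12u + r - 8) is a factor with cofactor -13u^2 + 188ur - 8u - 84r^2 + 112r.
The cofactor groups again: -13u^2 + 188ur - 8u - 84r^2 + 112r = -u(13u - 6r + 8) + 14r(13u - 6r + 8); both groups contain (13u - 6r + 8), giving -(u - 14r)(13u - 6r + 8).

-(u - 14r)(13u - 6r + 8)(12u + r - 8)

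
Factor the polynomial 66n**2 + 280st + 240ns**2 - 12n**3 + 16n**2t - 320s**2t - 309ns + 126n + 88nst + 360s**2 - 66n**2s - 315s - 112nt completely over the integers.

Group: 2n(-6n**2 - 48ns + 8nt + 33n + 64st - 72s - 56t + 63) - 5s(-6n**2 - 48ns + 8nt + 33n + 64st - 72s - 56t + 63); both groups contain (-6n**2 - 48ns + 8nt + 33n + 64st - 72s - 56t + 63), so (2n - 5s) is a factor with cofactor -6n**2 - 48ns + 8nt + 33n + 64st - 72s - 56t + 63.
The cofactor groups again: -6n**2 - 48ns + 8nt + 33n + 64st - 72s - 56t + 63 = -6n(n + 8s - 7) + (8t - 9)(n + 8s - 7); both groups contain (n + 8s - 7), giving -(6n - 8t + 9)(n + 8s - 7).

-(2n - 5s)(6n - 8t + 9)(n + 8s - 7)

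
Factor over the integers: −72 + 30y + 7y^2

(7y − 12)(y + 6)

Need a pair with product 7·(−72) = −504 and sum 30: that's −12 and 42.
Split the middle term: 7y^2 − 12y + 42y − 72 = y(7y − 12) + 6(7y − 12).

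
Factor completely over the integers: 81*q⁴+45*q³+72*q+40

Group as (81*q⁴+72*q) + (45*q³+40) = 9*q*(9*q³+8) + 5*(9*q³+8).
Both groups share the factor (9*q³+8).

(9*q+5)*(9*q³+8)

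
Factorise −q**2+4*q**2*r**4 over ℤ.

q**2*(2*r**2+1)*(2*r**2−1)

Every term has a factor of q**2; factoring it out leaves 4*r**4−1.
Recognize a difference of squares with the parts 2*r**2 and 1.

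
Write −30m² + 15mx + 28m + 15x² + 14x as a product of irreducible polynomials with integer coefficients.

−(15m − 15x − 14)(2m + x)

Group: −15m(2m + x) + (15x + 14)(2m + x); both groups contain (2m + x).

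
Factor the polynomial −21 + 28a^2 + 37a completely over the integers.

Need a pair with product 28·(−21) = −588 and sum 37: that's −12 and 49.
Split the middle term: 28a^2 − 12a + 49a − 21 = 4a(7a − 3) + 7(7a − 3).

(4a + 7)(7a − 3)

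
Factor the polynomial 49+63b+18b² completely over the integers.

(3b+7)(6b+7)

Need a pair with product 18·49 = 882 and sum 63: that's 21 and 42.
Split the middle term: 18b²+21b + 42b+49 = 3b(6b+7) + 7(6b+7).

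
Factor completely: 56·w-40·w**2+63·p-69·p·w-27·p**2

Group: -9·p·(3·p+5·w-7) - 8·w·(3·p+5·w-7); both groups contain (3·p+5·w-7).

-(3·p+5·w-7)·(9·p+8·w)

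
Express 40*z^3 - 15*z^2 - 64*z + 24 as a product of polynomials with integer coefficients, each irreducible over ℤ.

Group as (40*z^3 - 64*z) + (-15*z^2 + 24) = 8*z*(5*z^2 - 8) - 3*(5*z^2 - 8).
Both groups share the factor (5*z^2 - 8).

(8*z - 3)*(5*z^2 - 8)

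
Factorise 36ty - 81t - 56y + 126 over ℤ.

(4y - 9)(9t - 14)

Group as (36ty - 81t) + (-56y + 126) = 9t(4y - 9) - 14(4y - 9).
Both groups share the factor (4y - 9).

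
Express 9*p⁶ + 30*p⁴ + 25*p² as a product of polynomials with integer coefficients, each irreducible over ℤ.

p²*(3*p² + 5)²

Factor out p² first: what remains is 9*p⁴ + 30*p² + 25.
Recognize a perfect-square trinomial with the parts 5 and 3*p².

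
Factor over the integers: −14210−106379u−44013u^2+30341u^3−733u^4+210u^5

(5u−14)(6u+7)(7u+1)(u^2−2u+145)

Trying the rational-root candidates, u = −1/7 is a root, so (7u+1) divides it; the quotient is 30u^4−109u^3+4350u^2−6909u−14210.
Next, u = −7/6 is a root, so (6u+7) is a factor; dividing leaves 5u^3−24u^2+753u−2030.
Then u = 14/5 is a root, so (5u−14) is a factor; dividing leaves u^2−2u+145.
The quadratic u^2−2u+145 has discriminant −576 < 0 and is irreducible over ℤ.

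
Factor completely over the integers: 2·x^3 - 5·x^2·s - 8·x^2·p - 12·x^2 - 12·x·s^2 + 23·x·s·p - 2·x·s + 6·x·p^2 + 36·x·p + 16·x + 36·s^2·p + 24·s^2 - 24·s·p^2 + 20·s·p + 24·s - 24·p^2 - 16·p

(2·x + 3·s - 2·p)·(x - 3·p - 2)·(x - 4·s - 4)

Group: x·(2·x^2 + 3·x·s - 8·x·p - 4·x - 9·s·p - 6·s + 6·p^2 + 4·p) + (-4·s - 4)·(2·x^2 + 3·x·s - 8·x·p - 4·x - 9·s·p - 6·s + 6·p^2 + 4·p); both groups contain (2·x^2 + 3·x·s - 8·x·p - 4·x - 9·s·p - 6·s + 6·p^2 + 4·p), so (x - 4·s - 4) is a factor with cofactor 2·x^2 + 3·x·s - 8·x·p - 4·x - 9·s·p - 6·s + 6·p^2 + 4·p.
The cofactor groups again: 2·x^2 + 3·x·s - 8·x·p - 4·x - 9·s·p - 6·s + 6·p^2 + 4·p = x·(2·x + 3·s - 2·p) + (-3·p - 2)·(2·x + 3·s - 2·p); both groups contain (2·x + 3·s - 2·p), giving (x - 3·p - 2)·(2·x + 3·s - 2·p).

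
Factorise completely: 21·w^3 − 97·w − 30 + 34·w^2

By the rational root theorem, w = −3 is a root, so (w + 3) is a factor; dividing leaves 21·w^2 − 29·w − 10.
The remaining quadratic factors as (3·w − 5)(7·w + 2).

(3·w − 5)·(7·w + 2)·(w + 3)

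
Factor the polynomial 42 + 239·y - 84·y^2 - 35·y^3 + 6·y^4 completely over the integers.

(6·y + 1)·(y + 3)·(y - 2)·(y - 7)

Trying the rational-root candidates, y = -1/6 is a root, giving the factor (6·y + 1) and quotient y^3 - 6·y^2 - 13·y + 42.
Next, y = -3 is a root, so (y + 3) divides it; the quotient is y^2 - 9·y + 14.
The remaining quadratic factors as (y - 7)(y - 2).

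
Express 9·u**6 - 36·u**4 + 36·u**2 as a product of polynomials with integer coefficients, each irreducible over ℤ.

Every term has a factor of 9·u**2; factoring it out leaves u**4 - 4·u**2 + 4.
Recognize a perfect-square trinomial with the parts u**2 and 2.

9·u**2·(u**2 - 2)**2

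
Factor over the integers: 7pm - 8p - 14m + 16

(7m - 8)(p - 2)

Group as (7pm - 8p) + (-14m + 16) = p(7m - 8) - 2(7m - 8).
Both groups share the factor (7m - 8).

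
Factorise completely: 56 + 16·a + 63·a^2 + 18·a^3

Group as (18·a^3 + 16·a) + (63·a^2 + 56) = 2·a·(9·a^2 + 8) + 7·(9·a^2 + 8).
Both groups share the factor (9·a^2 + 8).

(2·a + 7)·(9·a^2 + 8)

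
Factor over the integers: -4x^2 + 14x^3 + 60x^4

Pull out the common factor 2x^2, then factor the remaining trinomial.

2x^2(5x + 2)(6x - 1)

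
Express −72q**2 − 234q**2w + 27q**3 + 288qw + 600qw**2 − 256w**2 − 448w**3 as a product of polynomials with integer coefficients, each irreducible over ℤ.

Group: 3q(9q**2 − 66qw − 24q + 112w**2 + 64w) − 4w(9q**2 − 66qw − 24q + 112w**2 + 64w); both groups contain (9q**2 − 66qw − 24q + 112w**2 + 64w), so (3q − 4w) is a factor with cofactor 9q**2 − 66qw − 24q + 112w**2 + 64w.
The cofactor groups again: 9q**2 − 66qw − 24q + 112w**2 + 64w = 3q(3q − 14w − 8) − 8w(3q − 14w − 8); both groups contain (3q − 14w − 8), giving (3q − 8w)(3q − 14w − 8).

(3q − 14w − 8)(3q − 4w)(3q − 8w)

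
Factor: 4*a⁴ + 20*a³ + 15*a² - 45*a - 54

Testing divisors of the constant over divisors of the leading coefficient, a = 3/2 is a root, so (2*a - 3) is a factor; dividing leaves 2*a³ + 13*a² + 27*a + 18.
Then a = -3 is a root, so (a + 3) divides it; the quotient is 2*a² + 7*a + 6.
The remaining quadratic factors as (a + 2)(2*a + 3).

(2*a + 3)*(2*a - 3)*(a + 2)*(a + 3)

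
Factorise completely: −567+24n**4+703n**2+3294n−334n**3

Testing divisors of the constant over divisors of the leading coefficient, n = 7 is a root, so (n−7) divides it; the quotient is 24n**3−166n**2−459n+81.
Continuing, n = −9/4 is a root, so (4n+9) is a factor; dividing leaves 6n**2−55n+9.
The remaining quadratic factors as (6n−1)(n−9).

(4n+9)(6n−1)(n−7)(n−9)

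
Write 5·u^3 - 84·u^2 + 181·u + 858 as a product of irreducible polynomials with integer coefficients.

Trying the rational-root candidates, u = 13 is a root, giving the factor (u - 13) and quotient 5·u^2 - 19·u - 66.
The remaining quadratic factors as (u - 6)(5·u + 11).

(5·u + 11)·(u - 13)·(u - 6)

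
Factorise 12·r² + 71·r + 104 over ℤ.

Need a pair with product 12·104 = 1248 and sum 71: that's 39 and 32.
Split the middle term: 12·r² + 39·r + 32·r + 104 = 3·r·(4·r + 13) + 8·(4·r + 13).

(3·r + 8)·(4·r + 13)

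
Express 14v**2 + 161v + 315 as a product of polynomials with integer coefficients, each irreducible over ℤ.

7(2v + 5)(v + 9)

Pull out the common factor 7, then factor the remaining trinomial.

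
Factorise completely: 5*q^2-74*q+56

(5*q-4)*(q-14)

Need a pair with product 5·56 = 280 and sum -74: that's -70 and -4.
Split the middle term: 5*q^2-70*q - 4*q+56 = 5*q*(q-14) - 4*(q-14).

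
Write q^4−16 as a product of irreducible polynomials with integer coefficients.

(q)⁴ − (2)⁴ = ((q)² − (2)²)((q)² + (2)²); the first factor splits again, the second (q^2+4) is irreducible.

(q+2)*(q−2)*(q^2+4)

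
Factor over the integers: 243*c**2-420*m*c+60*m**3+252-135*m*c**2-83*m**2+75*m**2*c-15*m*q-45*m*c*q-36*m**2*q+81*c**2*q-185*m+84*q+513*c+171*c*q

Group: 3*m*(20*m**2+45*m*c-12*m*q-m-27*c*q-81*c-21*q-63) + (-3*c-4)*(20*m**2+45*m*c-12*m*q-m-27*c*q-81*c-21*q-63); both groups contain (20*m**2+45*m*c-12*m*q-m-27*c*q-81*c-21*q-63), so (3*m-3*c-4) is a factor with cofactor 20*m**2+45*m*c-12*m*q-m-27*c*q-81*c-21*q-63.
The cofactor groups again: 20*m**2+45*m*c-12*m*q-m-27*c*q-81*c-21*q-63 = 4*m*(5*m-3*q-9) + (9*c+7)*(5*m-3*q-9); both groups contain (5*m-3*q-9), giving (4*m+9*c+7)*(5*m-3*q-9).

(3*m-3*c-4)*(5*m-3*q-9)*(4*m+9*c+7)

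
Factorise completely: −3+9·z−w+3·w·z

Group as (3·w·z−w) + (9·z−3) = w·(3·z−1) + 3·(3·z−1).
Both groups share the factor (3·z−1).

(3·z−1)·(w+3)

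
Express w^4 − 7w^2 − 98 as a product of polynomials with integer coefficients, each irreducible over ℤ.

(w^2 + 7)(w^2 − 14)

Substitute u = w^2 to get a quadratic in u, then factor.
w^2 + 7 is irreducible over ℤ (always positive, so no real roots).
w^2 − 14 is irreducible over ℤ (14 is not a perfect square).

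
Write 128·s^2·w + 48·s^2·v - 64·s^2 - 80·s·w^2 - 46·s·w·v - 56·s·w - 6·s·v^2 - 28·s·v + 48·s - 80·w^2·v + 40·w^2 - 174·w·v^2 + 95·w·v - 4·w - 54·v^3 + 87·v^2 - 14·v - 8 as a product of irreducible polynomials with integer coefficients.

(2·s + 2·v - 1)·(8·w + 3·v - 4)·(8·s - 5·w - 9·v - 2)

Group: 8·w·(16·s^2 - 10·s·w - 2·s·v - 12·s - 10·w·v + 5·w - 18·v^2 + 5·v + 2) + (3·v - 4)·(16·s^2 - 10·s·w - 2·s·v - 12·s - 10·w·v + 5·w - 18·v^2 + 5·v + 2); both groups contain (16·s^2 - 10·s·w - 2·s·v - 12·s - 10·w·v + 5·w - 18·v^2 + 5·v + 2), so (8·w + 3·v - 4) is a factor with cofactor 16·s^2 - 10·s·w - 2·s·v - 12·s - 10·w·v + 5·w - 18·v^2 + 5·v + 2.
The cofactor groups again: 16·s^2 - 10·s·w - 2·s·v - 12·s - 10·w·v + 5·w - 18·v^2 + 5·v + 2 = 8·s·(2·s + 2·v - 1) + (-5·w - 9·v - 2)·(2·s + 2·v - 1); both groups contain (2·s + 2·v - 1), giving (8·s - 5·w - 9·v - 2)·(2·s + 2·v - 1).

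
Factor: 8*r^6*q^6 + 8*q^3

Every term has a factor of 8*q^3; factoring it out leaves r^6*q^3 + 1.
Recognize a sum of cubes with the parts 1 and r^2*q.

8*q^3*(r^2*q + 1)*(r^4*q^2 - r^2*q + 1)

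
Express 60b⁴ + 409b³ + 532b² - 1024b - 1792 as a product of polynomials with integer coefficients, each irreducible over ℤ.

(3b + 8)(4b + 7)(5b - 8)(b + 4)

Among the possible rational roots, b = 8/5 is a root, giving the factor (5b - 8) and quotient 12b³ + 101b² + 268b + 224.
Then b = -8/3 is a root, so (3b + 8) is a factor; dividing leaves 4b² + 23b + 28.
The remaining quadratic factors as (4b + 7)(b + 4).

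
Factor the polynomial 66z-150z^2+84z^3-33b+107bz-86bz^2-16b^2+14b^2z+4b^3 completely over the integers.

Group: 2b(2b^2-7bz+3b+6z^2-6z) + (14z-11)(2b^2-7bz+3b+6z^2-6z); both groups contain (2b^2-7bz+3b+6z^2-6z), so (2b+14z-11) is a factor with cofactor 2b^2-7bz+3b+6z^2-6z.
The cofactor groups again: 2b^2-7bz+3b+6z^2-6z = 2b(b-2z) + (-3z+3)(b-2z); both groups contain (b-2z), giving (2b-3z+3)(b-2z).

(2b+14z-11)(2b-3z+3)(b-2z)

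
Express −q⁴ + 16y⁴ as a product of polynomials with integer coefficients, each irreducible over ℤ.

Write as (4y²)² − (q²)², then factor 4y² − q² once more.

(2y − q)(2y + q)(4y² + q²)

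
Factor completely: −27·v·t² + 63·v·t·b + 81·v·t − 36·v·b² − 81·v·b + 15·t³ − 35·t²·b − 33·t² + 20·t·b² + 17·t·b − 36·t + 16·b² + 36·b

−(3·t − 4·b − 9)·(9·v − 5·t − 4)·(t − b)

Group: 3·t·(−9·v·t + 9·v·b + 5·t² − 5·t·b + 4·t − 4·b) + (−4·b − 9)·(−9·v·t + 9·v·b + 5·t² − 5·t·b + 4·t − 4·b); both groups contain (−9·v·t + 9·v·b + 5·t² − 5·t·b + 4·t − 4·b), so (3·t − 4·b − 9) is a factor with cofactor −9·v·t + 9·v·b + 5·t² − 5·t·b + 4·t − 4·b.
The cofactor groups again: −9·v·t + 9·v·b + 5·t² − 5·t·b + 4·t − 4·b = −t·(9·v − 5·t − 4) + b·(9·v − 5·t − 4); both groups contain (9·v − 5·t − 4), giving −(t − b)·(9·v − 5·t − 4).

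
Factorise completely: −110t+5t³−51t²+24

By the rational root theorem, t = 1/5 is a root, so (5t−1) divides it; the quotient is t²−10t−24.
The remaining quadratic factors as (t−12)(t+2).

(5t−1)(t+2)(t−12)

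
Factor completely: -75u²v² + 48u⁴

3u²(4u + 5v)(4u - 5v)

Factor out 3u², leaving 16u² - 25v², which is a difference of two squares.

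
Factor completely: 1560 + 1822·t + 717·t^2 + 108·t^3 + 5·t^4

(5·t + 13)·(t + 12)·(t + 2)·(t + 5)

By the rational root theorem, t = -5 is a root, so (t + 5) divides it; the quotient is 5·t^3 + 83·t^2 + 302·t + 312.
Next, t = -2 is a root, giving the factor (t + 2) and quotient 5·t^2 + 73·t + 156.
The remaining quadratic factors as (5·t + 13)(t + 12).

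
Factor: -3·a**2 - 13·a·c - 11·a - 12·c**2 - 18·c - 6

-(3·a + 4·c + 2)·(a + 3·c + 3)

Group: -a·(3·a + 4·c + 2) + (-3·c - 3)·(3·a + 4·c + 2); both groups contain (3·a + 4·c + 2).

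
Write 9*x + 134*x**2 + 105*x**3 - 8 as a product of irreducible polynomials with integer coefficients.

By the rational root theorem, x = -1/3 is a root, so (3*x + 1) divides it; the quotient is 35*x**2 + 33*x - 8.
The remaining quadratic factors as (5*x - 1)(7*x + 8).

(3*x + 1)*(5*x - 1)*(7*x + 8)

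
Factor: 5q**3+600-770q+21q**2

By the rational root theorem, q = -15 is a root, so (q+15) divides it; the quotient is 5q**2-54q+40.
The remaining quadratic factors as (5q-4)(q-10).

(5q-4)(q+15)(q-10)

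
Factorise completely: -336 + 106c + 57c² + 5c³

Trying the rational-root candidates, c = 8/5 is a root, so (5c - 8) divides it; the quotient is c² + 13c + 42.
The remaining quadratic factors as (c + 6)(c + 7).

(5c - 8)(c + 6)(c + 7)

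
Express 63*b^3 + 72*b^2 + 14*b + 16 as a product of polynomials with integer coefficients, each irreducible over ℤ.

Group as (63*b^3 + 14*b) + (72*b^2 + 16) = 7*b*(9*b^2 + 2) + 8*(9*b^2 + 2).
Both groups share the factor (9*b^2 + 2).

(7*b + 8)*(9*b^2 + 2)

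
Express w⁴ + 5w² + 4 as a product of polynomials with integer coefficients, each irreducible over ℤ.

Substitute u = w² to get a quadratic in u, then factor.
w² + 1 is irreducible over ℤ (sum of squares).
w² + 4 is irreducible over ℤ (sum of squares).

(w² + 1)(w² + 4)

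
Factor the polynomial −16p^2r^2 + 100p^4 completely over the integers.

4p^2(5p + 2r)(5p − 2r)

Every term has a factor of 4p^2. Then 25p^2 − 4r^2 = (5p)² − (2r)².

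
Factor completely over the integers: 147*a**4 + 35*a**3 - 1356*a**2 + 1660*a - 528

Trying the rational-root candidates, a = 2 is a root, so (a - 2) is a factor; dividing leaves 147*a**3 + 329*a**2 - 698*a + 264.
Then a = -11/3 is a root, so (3*a + 11) divides it; the quotient is 49*a**2 - 70*a + 24.
The remaining quadratic factors as (7*a - 4)(7*a - 6).

(3*a + 11)*(7*a - 4)*(7*a - 6)*(a - 2)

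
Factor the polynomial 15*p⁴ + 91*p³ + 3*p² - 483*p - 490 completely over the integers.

(3*p - 7)*(5*p + 7)*(p + 2)*(p + 5)

Trying the rational-root candidates, p = 7/3 is a root, so (3*p - 7) is a factor; dividing leaves 5*p³ + 42*p² + 99*p + 70.
Then p = -7/5 is a root, so (5*p + 7) divides it; the quotient is p² + 7*p + 10.
The remaining quadratic factors as (p + 2)(p + 5).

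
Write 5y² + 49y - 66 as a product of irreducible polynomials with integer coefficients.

(5y - 6)(y + 11)

Need a pair with product 5·(-66) = -330 and sum 49: that's 55 and -6.
Split the middle term: 5y² + 55y - 6y - 66 = 5y(y + 11) - 6(y + 11).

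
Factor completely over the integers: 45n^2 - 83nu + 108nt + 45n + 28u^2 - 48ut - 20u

Group: 9n(5n - 7u + 12t + 5) - 4u(5n - 7u + 12t + 5); both groups contain (5n - 7u + 12t + 5).

(5n - 7u + 12t + 5)(9n - 4u)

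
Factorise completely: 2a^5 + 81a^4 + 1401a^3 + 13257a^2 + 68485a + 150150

Trying the rational-root candidates, a = -10 is a root, so (a + 10) divides it; the quotient is 2a^4 + 61a^3 + 791a^2 + 5347a + 15015.
Next, a = -15/2 is a root, giving the factor (2a + 15) and quotient a^3 + 23a^2 + 223a + 1001.
Continuing, a = -11 is a root, so (a + 11) divides it; the quotient is a^2 + 12a + 91.
The quadratic a^2 + 12a + 91 has discriminant -220 < 0 and is irreducible over ℤ.

(2a + 15)(a + 10)(a + 11)(a^2 + 12a + 91)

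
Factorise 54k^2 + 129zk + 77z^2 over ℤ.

(7z + 6k)(11z + 9k)

Group: 11z(7z + 6k) + 9k(7z + 6k); both groups contain (7z + 6k).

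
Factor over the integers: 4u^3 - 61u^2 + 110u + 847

Trying the rational-root candidates, u = -11/4 is a root, so (4u + 11) is a factor; dividing leaves u^2 - 18u + 77.
The remaining quadratic factors as (u - 7)(u - 11).

(4u + 11)(u - 11)(u - 7)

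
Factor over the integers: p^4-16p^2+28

Substitute u = p^2 to get a quadratic in u, then factor.
p^2-2 is irreducible over ℤ (2 is not a perfect square).
p^2-14 is irreducible over ℤ (14 is not a perfect square).

(p^2-14)(p^2-2)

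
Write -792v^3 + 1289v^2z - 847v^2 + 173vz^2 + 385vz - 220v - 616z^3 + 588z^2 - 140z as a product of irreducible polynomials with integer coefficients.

Group: 8v(-99v^2 + 25vz - 44v + 56z^2 - 28z) + (-11z + 5)(-99v^2 + 25vz - 44v + 56z^2 - 28z); both groups contain (-99v^2 + 25vz - 44v + 56z^2 - 28z), so (8v - 11z + 5) is a factor with cofactor -99v^2 + 25vz - 44v + 56z^2 - 28z.
The cofactor groups again: -99v^2 + 25vz - 44v + 56z^2 - 28z = -9v(11v + 7z) + (8z - 4)(11v + 7z); both groups contain (11v + 7z), giving -(9v - 8z + 4)(11v + 7z).

-(11v + 7z)(8v - 11z + 5)(9v - 8z + 4)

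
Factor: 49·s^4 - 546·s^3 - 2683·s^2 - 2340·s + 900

(7·s + 15)·(7·s - 2)·(s + 2)·(s - 15)

By the rational root theorem, s = -2 is a root, so (s + 2) is a factor; dividing leaves 49·s^3 - 644·s^2 - 1395·s + 450.
Next, s = 2/7 is a root, giving the factor (7·s - 2) and quotient 7·s^2 - 90·s - 225.
The remaining quadratic factors as (s - 15)(7·s + 15).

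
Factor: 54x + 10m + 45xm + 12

Group as (45xm + 54x) + (10m + 12) = 9x(5m + 6) + 2(5m + 6).
Both groups share the factor (5m + 6).

(5m + 6)(9x + 2)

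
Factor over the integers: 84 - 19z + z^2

Two integers with product 84 and sum -19 are -7 and -12.

(z - 12)(z - 7)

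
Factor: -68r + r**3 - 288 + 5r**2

Among the possible rational roots, r = -4 is a root, so (r + 4) divides it; the quotient is r**2 + r - 72.
The remaining quadratic factors as (r + 9)(r - 8).

(r + 4)(r + 9)(r - 8)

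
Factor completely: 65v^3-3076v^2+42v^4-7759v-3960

By the rational root theorem, v = 9 is a root, so (v-9) is a factor; dividing leaves 42v^3+443v^2+911v+440.
Then v = -8 is a root, giving the factor (v+8) and quotient 42v^2+107v+55.
The remaining quadratic factors as (7v+5)(6v+11).

(6v+11)(7v+5)(v+8)(v-9)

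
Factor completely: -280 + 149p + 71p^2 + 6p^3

Among the possible rational roots, p = -8 is a root, so (p + 8) divides it; the quotient is 6p^2 + 23p - 35.
The remaining quadratic factors as (p + 5)(6p - 7).

(6p - 7)(p + 5)(p + 8)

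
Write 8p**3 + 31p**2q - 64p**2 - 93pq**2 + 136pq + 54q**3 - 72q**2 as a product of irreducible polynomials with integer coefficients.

Group: 8p(p**2 + 5pq - 8p - 6q**2 + 8q) - 9q(p**2 + 5pq - 8p - 6q**2 + 8q); both groups contain (p**2 + 5pq - 8p - 6q**2 + 8q), so (8p - 9q) is a factor with cofactor p**2 + 5pq - 8p - 6q**2 + 8q.
The cofactor groups again: p**2 + 5pq - 8p - 6q**2 + 8q = p(p - q) + (6q - 8)(p - q); both groups contain (p - q), giving (p + 6q - 8)(p - q).

(8p - 9q)(p + 6q - 8)(p - q)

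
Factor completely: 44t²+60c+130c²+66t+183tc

Group: 4t(11t+10c) + (13c+6)(11t+10c); both groups contain (11t+10c).

(11t+10c)(4t+13c+6)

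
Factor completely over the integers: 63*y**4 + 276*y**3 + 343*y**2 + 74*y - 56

Testing divisors of the constant over divisors of the leading coefficient, y = 2/7 is a root, so (7*y - 2) is a factor; dividing leaves 9*y**3 + 42*y**2 + 61*y + 28.
Next, y = -1 is a root, so (y + 1) divides it; the quotient is 9*y**2 + 33*y + 28.
The remaining quadratic factors as (3*y + 4)(3*y + 7).

(3*y + 4)*(3*y + 7)*(7*y - 2)*(y + 1)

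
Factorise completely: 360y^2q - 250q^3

10q(6y - 5q)(6y + 5q)

Pull out the common factor 10q; 36y^2 - 25q^2 is a difference of squares.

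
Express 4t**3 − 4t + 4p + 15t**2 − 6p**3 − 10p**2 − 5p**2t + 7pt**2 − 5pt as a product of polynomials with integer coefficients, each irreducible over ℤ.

Group: p(−6p**2 − 11pt − 10p − 4t**2 − 15t + 4) − t(−6p**2 − 11pt − 10p − 4t**2 − 15t + 4); both groups contain (−6p**2 − 11pt − 10p − 4t**2 − 15t + 4), so (p − t) is a factor with cofactor −6p**2 − 11pt − 10p − 4t**2 − 15t + 4.
The cofactor groups again: −6p**2 − 11pt − 10p − 4t**2 − 15t + 4 = −3p(2p + t + 4) + (−4t + 1)(2p + t + 4); both groups contain (2p + t + 4), giving −(3p + 4t − 1)(2p + t + 4).

−(2p + t + 4)(3p + 4t − 1)(p − t)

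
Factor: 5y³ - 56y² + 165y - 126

Trying the rational-root candidates, y = 3 is a root, so (y - 3) divides it; the quotient is 5y² - 41y + 42.
The remaining quadratic factors as (y - 7)(5y - 6).

(5y - 6)(y - 3)(y - 7)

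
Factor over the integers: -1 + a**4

Substitute u = a**2 to get a quadratic in u, then factor.
a**2 + 1 is irreducible over ℤ (sum of squares).
a**2 - 1 is a difference of squares.

(a + 1)(a - 1)(a**2 + 1)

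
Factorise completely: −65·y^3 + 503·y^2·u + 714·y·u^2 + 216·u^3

Group: 5·y·(−13·y^2 + 111·y·u + 54·u^2) + 4·u·(−13·y^2 + 111·y·u + 54·u^2); both groups contain (−13·y^2 + 111·y·u + 54·u^2), so (5·y + 4·u) is a factor with cofactor −13·y^2 + 111·y·u + 54·u^2.
The cofactor groups again: −13·y^2 + 111·y·u + 54·u^2 = −y·(13·y + 6·u) + 9·u·(13·y + 6·u); both groups contain (13·y + 6·u), giving −(y − 9·u)·(13·y + 6·u).

−(y − 9·u)·(5·y + 4·u)·(13·y + 6·u)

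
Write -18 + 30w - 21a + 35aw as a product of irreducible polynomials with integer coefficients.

Group as (35aw - 21a) + (30w - 18) = 7a(5w - 3) + 6(5w - 3).
Both groups share the factor (5w - 3).

(5w - 3)(7a + 6)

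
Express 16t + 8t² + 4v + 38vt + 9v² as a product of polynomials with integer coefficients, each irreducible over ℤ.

Group: 9v(v + 4t) + (2t + 4)(v + 4t); both groups contain (v + 4t).

(9v + 2t + 4)(v + 4t)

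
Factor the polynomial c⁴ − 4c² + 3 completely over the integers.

Substitute u = c² to get a quadratic in u, then factor.
c² − 1 is a difference of squares.
c² − 3 is irreducible over ℤ (3 is not a perfect square).

(c + 1)(c − 1)(c² − 3)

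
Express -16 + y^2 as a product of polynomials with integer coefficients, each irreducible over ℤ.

Two integers with product -16 and sum 0 are -4 and 4.

(y + 4)(y - 4)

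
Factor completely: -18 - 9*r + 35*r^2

Need a pair with product 35·(-18) = -630 and sum -9: that's -30 and 21.
Split the middle term: 35*r^2 - 30*r + 21*r - 18 = 5*r*(7*r - 6) + 3*(7*r - 6).

(5*r + 3)*(7*r - 6)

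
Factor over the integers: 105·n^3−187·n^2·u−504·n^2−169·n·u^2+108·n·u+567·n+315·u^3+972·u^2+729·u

Group: 3·n·(35·n^2−4·n·u−63·n−63·u^2−81·u) + (−5·u−9)·(35·n^2−4·n·u−63·n−63·u^2−81·u); both groups contain (35·n^2−4·n·u−63·n−63·u^2−81·u), so (3·n−5·u−9) is a factor with cofactor 35·n^2−4·n·u−63·n−63·u^2−81·u.
The cofactor groups again: 35·n^2−4·n·u−63·n−63·u^2−81·u = 7·n·(5·n−7·u−9) + 9·u·(5·n−7·u−9); both groups contain (5·n−7·u−9), giving (7·n+9·u)·(5·n−7·u−9).

(3·n−5·u−9)·(5·n−7·u−9)·(7·n+9·u)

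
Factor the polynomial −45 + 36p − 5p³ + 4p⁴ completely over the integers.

(4p − 5)(p³ + 9)

Group as (4p⁴ + 36p) + (−5p³ − 45) = 4p(p³ + 9) − 5(p³ + 9).
Both groups share the factor (p³ + 9).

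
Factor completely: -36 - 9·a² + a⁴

Substitute u = a² to get a quadratic in u, then factor.
a² - 12 is irreducible over ℤ (12 is not a perfect square).
a² + 3 is irreducible over ℤ (always positive, so no real roots).

(a² + 3)·(a² - 12)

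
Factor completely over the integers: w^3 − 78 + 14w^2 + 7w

By the rational root theorem, w = −13 is a root, so (w + 13) divides it; the quotient is w^2 + w − 6.
The remaining quadratic factors as (w − 2)(w + 3).

(w + 13)(w + 3)(w − 2)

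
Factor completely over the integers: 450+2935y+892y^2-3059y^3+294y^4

Testing divisors of the constant over divisors of the leading coefficient, y = 9/7 is a root, so (7y-9) divides it; the quotient is 42y^3-383y^2-365y-50.
Next, y = -5/7 is a root, giving the factor (7y+5) and quotient 6y^2-59y-10.
The remaining quadratic factors as (6y+1)(y-10).

(6y+1)(7y+5)(7y-9)(y-10)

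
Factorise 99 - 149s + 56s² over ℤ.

(7s - 9)(8s - 11)

Need a pair with product 56·99 = 5544 and sum -149: that's -77 and -72.
Split the middle term: 56s² - 77s - 72s + 99 = 7s(8s - 11) - 9(8s - 11).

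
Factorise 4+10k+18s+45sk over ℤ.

Group as (45sk+18s) + (10k+4) = 9s(5k+2) + 2(5k+2).
Both groups share the factor (5k+2).

(5k+2)(9s+2)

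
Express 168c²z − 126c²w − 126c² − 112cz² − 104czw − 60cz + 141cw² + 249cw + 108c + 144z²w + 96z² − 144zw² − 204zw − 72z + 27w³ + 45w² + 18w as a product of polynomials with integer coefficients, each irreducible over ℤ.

Group: 4z(42c² − 28cz − 47cw − 36c + 36zw + 24z − 9w² − 6w) + (−3w − 3)(42c² − 28cz − 47cw − 36c + 36zw + 24z − 9w² − 6w); both groups contain (42c² − 28cz − 47cw − 36c + 36zw + 24z − 9w² − 6w), so (4z − 3w − 3) is a factor with cofactor 42c² − 28cz − 47cw − 36c + 36zw + 24z − 9w² − 6w.
The cofactor groups again: 42c² − 28cz − 47cw − 36c + 36zw + 24z − 9w² − 6w = 7c(6c − 4z + w) + (−9w − 6)(6c − 4z + w); both groups contain (6c − 4z + w), giving (7c − 9w − 6)(6c − 4z + w).

(4z − 3w − 3)(6c − 4z + w)(7c − 9w − 6)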